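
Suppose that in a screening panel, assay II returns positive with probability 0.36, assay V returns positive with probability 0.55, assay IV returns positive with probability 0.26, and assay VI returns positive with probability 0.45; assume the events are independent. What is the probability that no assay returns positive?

0.117216

Since the events are independent, P(none) is the product of the individual non-occurrence probabilities.
P(none) = (1 − 0.36) × (1 − 0.55) × (1 − 0.26) × (1 − 0.45) = 0.64 × 0.45 × 0.74 × 0.55 = 0.117216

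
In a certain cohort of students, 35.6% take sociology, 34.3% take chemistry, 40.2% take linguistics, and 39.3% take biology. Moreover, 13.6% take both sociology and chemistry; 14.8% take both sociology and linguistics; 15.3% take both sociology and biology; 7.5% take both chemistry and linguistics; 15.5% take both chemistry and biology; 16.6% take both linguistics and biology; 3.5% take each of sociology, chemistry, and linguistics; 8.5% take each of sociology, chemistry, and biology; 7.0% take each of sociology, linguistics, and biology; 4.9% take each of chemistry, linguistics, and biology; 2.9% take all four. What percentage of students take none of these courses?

By inclusion–exclusion:
P(union) = 35.6 + 34.3 + 40.2 + 39.3 − 13.6 − 14.8 − 15.3 − 7.5 − 15.5 − 16.6 + 3.5 + 8.5 + 7.0 + 4.9 − 2.9 = 87.1%
P(none) = 100% − 87.1% = 12.9%

12.9%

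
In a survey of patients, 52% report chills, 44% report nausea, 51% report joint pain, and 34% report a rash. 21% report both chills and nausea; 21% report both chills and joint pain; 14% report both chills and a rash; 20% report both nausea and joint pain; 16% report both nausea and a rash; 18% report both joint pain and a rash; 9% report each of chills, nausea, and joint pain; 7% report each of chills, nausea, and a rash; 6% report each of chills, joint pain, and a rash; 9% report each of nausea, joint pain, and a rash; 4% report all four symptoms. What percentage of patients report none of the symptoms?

2%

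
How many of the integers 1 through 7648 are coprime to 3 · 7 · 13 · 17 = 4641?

Inclusion–exclusion gives
2549 + 1092 + 588 + 449 − 364 − 196 − 149 − 84 − 64 − 34 + 28 + 21 + 11 + 4 − 1 = 3850
7648 − 3850 = 3798

3798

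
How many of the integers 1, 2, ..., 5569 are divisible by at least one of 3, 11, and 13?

2454

By inclusion-exclusion,
floor(5569/3) + floor(5569/11) + floor(5569/13) − floor(5569/33) − floor(5569/39) − floor(5569/143) + floor(5569/429) = 1856 + 506 + 428 − 168 − 142 − 38 + 12 = 2454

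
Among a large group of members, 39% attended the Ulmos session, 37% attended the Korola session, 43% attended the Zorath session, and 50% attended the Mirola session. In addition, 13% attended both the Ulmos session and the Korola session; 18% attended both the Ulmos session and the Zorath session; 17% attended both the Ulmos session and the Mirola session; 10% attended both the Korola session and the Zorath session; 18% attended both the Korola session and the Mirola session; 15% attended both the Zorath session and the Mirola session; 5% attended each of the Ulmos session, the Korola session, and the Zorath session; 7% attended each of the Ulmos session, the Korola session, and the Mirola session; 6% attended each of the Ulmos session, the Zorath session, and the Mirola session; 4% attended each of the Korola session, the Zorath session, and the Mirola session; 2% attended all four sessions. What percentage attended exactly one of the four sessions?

Using the inclusion–exclusion count for exactly one event:
P(exactly one) = 39 + 37 + 43 + 50 − 2·13 − 2·18 − 2·17 − 2·10 − 2·18 − 2·15 + 3·5 + 3·7 + 3·6 + 3·4 − 4·2 = 45%

45%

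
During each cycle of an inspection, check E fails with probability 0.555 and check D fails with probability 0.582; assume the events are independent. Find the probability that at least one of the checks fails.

0.81399

P(none) = (1 − 0.555) × (1 − 0.582) = 0.445 × 0.418 = 0.18601
P(at least one) = 1 − 0.18601 = 0.81399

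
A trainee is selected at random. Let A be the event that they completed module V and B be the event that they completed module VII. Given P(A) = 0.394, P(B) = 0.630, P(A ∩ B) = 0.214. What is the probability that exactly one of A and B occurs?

0.596

P(exactly one) = 0.394 + 0.630 − 2·0.214 = 0.596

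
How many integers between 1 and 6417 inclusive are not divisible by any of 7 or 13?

Inclusion–exclusion gives
916 + 493 − 70 = 1339
6417 − 1339 = 5078

5078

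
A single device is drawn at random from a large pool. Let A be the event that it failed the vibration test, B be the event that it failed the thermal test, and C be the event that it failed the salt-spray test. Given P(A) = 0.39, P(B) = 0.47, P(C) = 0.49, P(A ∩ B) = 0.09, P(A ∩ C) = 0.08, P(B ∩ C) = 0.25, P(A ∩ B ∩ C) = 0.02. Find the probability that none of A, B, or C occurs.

P(A ∪ B ∪ C) = 0.39 + 0.47 + 0.49 − 0.09 − 0.08 − 0.25 + 0.02 = 0.95
P(none) = 1 − 0.95 = 0.05

0.05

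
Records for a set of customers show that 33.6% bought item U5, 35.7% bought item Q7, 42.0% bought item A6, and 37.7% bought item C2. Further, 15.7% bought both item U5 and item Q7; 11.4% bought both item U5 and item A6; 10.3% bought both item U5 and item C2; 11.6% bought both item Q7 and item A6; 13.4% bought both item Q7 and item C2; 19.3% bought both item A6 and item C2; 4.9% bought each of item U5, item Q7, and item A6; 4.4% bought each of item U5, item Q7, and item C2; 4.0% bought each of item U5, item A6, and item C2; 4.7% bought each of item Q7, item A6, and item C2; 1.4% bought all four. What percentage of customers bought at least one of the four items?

83.9%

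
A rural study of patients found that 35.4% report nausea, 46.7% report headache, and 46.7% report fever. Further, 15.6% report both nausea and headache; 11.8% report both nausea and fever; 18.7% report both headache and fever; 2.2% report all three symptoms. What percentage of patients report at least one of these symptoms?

84.9%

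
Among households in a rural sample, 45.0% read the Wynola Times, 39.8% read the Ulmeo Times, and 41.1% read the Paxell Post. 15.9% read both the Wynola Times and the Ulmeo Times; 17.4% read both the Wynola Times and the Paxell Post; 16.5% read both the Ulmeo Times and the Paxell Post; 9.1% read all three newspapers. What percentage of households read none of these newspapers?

14.8%

By inclusion-exclusion,
P(≥1) = 45.0 + 39.8 + 41.1 − 15.9 − 17.4 − 16.5 + 9.1 = 85.2%
P(none) = 100% − 85.2% = 14.8%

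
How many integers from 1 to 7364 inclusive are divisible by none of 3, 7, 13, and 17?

3655

Using inclusion–exclusion:
⌊7364/3⌋ + ⌊7364/7⌋ + ⌊7364/13⌋ + ⌊7364/17⌋ − ⌊7364/21⌋ − ⌊7364/39⌋ − ⌊7364/51⌋ − ⌊7364/91⌋ − ⌊7364/119⌋ − ⌊7364/221⌋ + ⌊7364/273⌋ + ⌊7364/357⌋ + ⌊7364/663⌋ + ⌊7364/1547⌋ − ⌊7364/4641⌋ = 2454 + 1052 + 566 + 433 − 350 − 188 − 144 − 80 − 61 − 33 + 26 + 20 + 11 + 4 − 1 = 3709
7364 − 3709 = 3655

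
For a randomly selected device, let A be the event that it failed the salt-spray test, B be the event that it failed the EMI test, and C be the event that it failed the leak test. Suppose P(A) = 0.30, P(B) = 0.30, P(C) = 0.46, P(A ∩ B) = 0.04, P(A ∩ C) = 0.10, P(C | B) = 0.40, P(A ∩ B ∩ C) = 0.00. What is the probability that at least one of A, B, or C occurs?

0.80

P(B ∩ C) = P(B)·P(C|B) = 0.30 × 0.40 = 0.12
Inclusion–exclusion gives
P(A ∪ B ∪ C) = 0.30 + 0.30 + 0.46 − 0.04 − 0.10 − 0.12 + 0.00 = 0.80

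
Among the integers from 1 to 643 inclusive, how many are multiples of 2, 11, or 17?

367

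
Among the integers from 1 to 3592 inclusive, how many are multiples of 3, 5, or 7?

1950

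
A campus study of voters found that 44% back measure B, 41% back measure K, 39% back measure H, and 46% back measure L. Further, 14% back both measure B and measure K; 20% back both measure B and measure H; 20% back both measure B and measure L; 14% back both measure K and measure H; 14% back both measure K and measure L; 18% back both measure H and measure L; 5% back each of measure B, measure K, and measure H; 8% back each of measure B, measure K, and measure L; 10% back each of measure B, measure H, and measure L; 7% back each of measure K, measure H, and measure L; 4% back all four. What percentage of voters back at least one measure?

96%

P(union) = 44 + 41 + 39 + 46 − 14 − 20 − 20 − 14 − 14 − 18 + 5 + 8 + 10 + 7 − 4 = 96%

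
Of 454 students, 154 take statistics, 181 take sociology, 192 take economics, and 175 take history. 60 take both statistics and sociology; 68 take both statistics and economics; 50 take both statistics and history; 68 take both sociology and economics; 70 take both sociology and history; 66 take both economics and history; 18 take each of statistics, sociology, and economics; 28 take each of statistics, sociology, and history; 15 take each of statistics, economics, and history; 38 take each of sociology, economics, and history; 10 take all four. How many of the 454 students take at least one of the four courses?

409

By inclusion-exclusion,
N(≥1) = 154 + 181 + 192 + 175 − 60 − 68 − 50 − 68 − 70 − 66 + 18 + 28 + 15 + 38 − 10 = 409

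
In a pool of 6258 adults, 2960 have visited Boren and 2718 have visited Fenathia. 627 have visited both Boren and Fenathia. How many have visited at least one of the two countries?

5051

|union| = 2960 + 2718 − 627 = 5051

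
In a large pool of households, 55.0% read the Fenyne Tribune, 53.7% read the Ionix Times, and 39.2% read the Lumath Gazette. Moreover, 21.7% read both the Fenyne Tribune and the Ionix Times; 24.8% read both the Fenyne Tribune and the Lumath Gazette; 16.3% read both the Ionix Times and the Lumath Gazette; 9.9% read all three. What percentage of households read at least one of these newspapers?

95.0%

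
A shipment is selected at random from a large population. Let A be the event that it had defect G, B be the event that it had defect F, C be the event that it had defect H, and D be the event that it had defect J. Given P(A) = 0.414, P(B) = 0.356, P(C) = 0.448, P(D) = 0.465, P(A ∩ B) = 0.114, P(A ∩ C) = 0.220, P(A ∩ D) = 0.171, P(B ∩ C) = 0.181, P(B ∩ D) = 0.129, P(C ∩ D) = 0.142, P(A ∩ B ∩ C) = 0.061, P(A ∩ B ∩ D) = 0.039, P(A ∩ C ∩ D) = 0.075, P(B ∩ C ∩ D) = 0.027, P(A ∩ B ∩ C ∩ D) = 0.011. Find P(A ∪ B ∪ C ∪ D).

P(A ∪ B ∪ C ∪ D) = 0.414 + 0.356 + 0.448 + 0.465 − 0.114 − 0.220 − 0.171 − 0.181 − 0.129 − 0.142 + 0.061 + 0.039 + 0.075 + 0.027 − 0.011 = 0.917

0.917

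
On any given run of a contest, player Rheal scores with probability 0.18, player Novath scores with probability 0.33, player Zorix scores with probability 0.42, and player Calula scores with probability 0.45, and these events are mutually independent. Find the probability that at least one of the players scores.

P(none) = (1 − 0.18) × (1 − 0.33) × (1 − 0.42) × (1 − 0.45) = 0.82 × 0.67 × 0.58 × 0.55 = 0.1752586
P(at least one) = 1 − 0.1752586 = 0.8247414

0.8247414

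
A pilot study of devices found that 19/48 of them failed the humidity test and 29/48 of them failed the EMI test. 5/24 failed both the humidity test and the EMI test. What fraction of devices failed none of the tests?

By inclusion-exclusion,
P(≥1) = 19/48 + 29/48 − 5/24 = 19/24
P(none) = 1 − 19/24 = 5/24

5/24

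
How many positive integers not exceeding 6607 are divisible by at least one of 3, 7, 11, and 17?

3376

2202 + 943 + 600 + 388 − 314 − 200 − 129 − 85 − 55 − 35 + 28 + 18 + 11 + 5 − 1 = 3376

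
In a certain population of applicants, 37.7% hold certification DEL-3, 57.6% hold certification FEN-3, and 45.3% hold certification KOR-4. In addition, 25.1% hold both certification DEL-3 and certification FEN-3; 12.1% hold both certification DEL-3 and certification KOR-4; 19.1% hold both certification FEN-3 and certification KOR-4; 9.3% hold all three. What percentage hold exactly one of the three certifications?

55.9%

By inclusion–exclusion (exactly-one form):
P(exactly one) = 37.7 + 57.6 + 45.3 − 2·25.1 − 2·12.1 − 2·19.1 + 3·9.3 = 55.9%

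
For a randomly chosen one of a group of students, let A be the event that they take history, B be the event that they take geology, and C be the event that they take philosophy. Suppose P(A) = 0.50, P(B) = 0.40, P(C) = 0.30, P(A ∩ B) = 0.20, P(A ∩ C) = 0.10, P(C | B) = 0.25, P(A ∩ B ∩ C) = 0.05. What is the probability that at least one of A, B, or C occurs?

0.85

P(B ∩ C) = P(B)·P(C|B) = 0.40 × 0.25 = 0.10
By inclusion–exclusion:
P(A ∪ B ∪ C) = 0.50 + 0.40 + 0.30 − 0.20 − 0.10 − 0.10 + 0.05 = 0.85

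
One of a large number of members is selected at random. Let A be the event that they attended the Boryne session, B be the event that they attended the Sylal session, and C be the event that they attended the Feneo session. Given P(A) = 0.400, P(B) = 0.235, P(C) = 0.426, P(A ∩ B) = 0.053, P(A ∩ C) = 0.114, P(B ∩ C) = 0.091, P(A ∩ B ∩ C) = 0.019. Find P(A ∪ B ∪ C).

0.822

By inclusion–exclusion:
P(A ∪ B ∪ C) = 0.400 + 0.235 + 0.426 − 0.053 − 0.114 − 0.091 + 0.019 = 0.822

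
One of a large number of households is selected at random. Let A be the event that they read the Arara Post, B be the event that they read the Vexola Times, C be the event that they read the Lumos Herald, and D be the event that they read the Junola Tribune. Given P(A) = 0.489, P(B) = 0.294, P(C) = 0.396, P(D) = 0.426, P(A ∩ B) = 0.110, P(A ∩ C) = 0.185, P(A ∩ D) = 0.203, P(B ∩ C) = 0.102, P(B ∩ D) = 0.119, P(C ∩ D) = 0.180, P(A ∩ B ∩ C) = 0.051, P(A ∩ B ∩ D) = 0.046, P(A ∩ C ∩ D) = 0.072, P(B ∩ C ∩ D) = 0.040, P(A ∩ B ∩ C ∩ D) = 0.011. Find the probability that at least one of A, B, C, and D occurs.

Apply inclusion-exclusion:
P(A ∪ B ∪ C ∪ D) = 0.489 + 0.294 + 0.396 + 0.426 − 0.110 − 0.185 − 0.203 − 0.102 − 0.119 − 0.180 + 0.051 + 0.046 + 0.072 + 0.040 − 0.011 = 0.904

0.904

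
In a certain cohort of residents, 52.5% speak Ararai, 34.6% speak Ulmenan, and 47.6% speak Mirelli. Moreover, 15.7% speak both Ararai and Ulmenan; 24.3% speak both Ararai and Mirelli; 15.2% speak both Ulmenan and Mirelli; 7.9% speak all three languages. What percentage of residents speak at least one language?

Inclusion–exclusion gives
P(≥1) = 52.5 + 34.6 + 47.6 − 15.7 − 24.3 − 15.2 + 7.9 = 87.4%

87.4%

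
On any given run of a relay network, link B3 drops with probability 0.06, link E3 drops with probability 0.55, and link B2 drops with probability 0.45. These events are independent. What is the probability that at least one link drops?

0.76735

P(none) = (1 − 0.06) × (1 − 0.55) × (1 − 0.45) = 0.94 × 0.45 × 0.55 = 0.23265
P(at least one) = 1 − 0.23265 = 0.76735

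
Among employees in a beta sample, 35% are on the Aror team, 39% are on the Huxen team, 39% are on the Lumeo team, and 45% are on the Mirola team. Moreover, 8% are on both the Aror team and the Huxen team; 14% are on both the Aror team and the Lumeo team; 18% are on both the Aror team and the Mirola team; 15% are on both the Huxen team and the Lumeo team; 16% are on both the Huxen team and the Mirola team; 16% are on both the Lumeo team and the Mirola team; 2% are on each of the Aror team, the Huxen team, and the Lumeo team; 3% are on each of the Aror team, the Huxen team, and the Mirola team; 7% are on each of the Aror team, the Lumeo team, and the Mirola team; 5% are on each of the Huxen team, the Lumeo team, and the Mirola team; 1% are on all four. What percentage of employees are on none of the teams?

P(≥1) = 35 + 39 + 39 + 45 − 8 − 14 − 18 − 15 − 16 − 16 + 2 + 3 + 7 + 5 − 1 = 87%
P(none) = 100% − 87% = 13%

13%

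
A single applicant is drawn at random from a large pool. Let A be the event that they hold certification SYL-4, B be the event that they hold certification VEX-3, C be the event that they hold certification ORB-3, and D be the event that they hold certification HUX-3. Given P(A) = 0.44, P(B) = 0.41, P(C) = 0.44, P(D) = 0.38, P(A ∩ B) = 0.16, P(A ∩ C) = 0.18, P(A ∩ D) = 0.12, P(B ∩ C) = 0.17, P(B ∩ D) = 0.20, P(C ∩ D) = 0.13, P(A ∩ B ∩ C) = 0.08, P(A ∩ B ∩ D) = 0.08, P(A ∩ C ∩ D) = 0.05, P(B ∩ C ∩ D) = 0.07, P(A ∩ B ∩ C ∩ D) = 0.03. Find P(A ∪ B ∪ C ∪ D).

0.96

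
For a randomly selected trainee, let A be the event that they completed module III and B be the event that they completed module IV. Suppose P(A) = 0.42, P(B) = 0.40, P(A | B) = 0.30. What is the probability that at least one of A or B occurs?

0.70

P(A ∩ B) = P(B)·P(A|B) = 0.40 × 0.30 = 0.12
By inclusion–exclusion:
P(A ∪ B) = 0.42 + 0.40 − 0.12 = 0.70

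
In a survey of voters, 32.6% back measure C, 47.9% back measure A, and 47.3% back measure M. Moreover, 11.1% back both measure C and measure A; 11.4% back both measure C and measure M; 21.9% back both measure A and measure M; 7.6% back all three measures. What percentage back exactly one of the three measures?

61.8%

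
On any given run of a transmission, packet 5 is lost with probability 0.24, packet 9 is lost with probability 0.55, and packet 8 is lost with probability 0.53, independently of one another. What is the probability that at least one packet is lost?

Since the events are independent, P(none) is the product of the individual non-occurrence probabilities.
P(none) = (1 − 0.24) × (1 − 0.55) × (1 − 0.53) = 0.76 × 0.45 × 0.47 = 0.16074
P(at least one) = 1 − 0.16074 = 0.83926

0.83926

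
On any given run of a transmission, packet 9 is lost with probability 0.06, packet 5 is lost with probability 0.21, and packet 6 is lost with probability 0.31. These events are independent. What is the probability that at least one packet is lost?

0.487606

Since the events are independent, P(none) is the product of the individual non-occurrence probabilities.
P(none) = (1 − 0.06) × (1 − 0.21) × (1 − 0.31) = 0.94 × 0.79 × 0.69 = 0.512394
P(at least one) = 1 − 0.512394 = 0.487606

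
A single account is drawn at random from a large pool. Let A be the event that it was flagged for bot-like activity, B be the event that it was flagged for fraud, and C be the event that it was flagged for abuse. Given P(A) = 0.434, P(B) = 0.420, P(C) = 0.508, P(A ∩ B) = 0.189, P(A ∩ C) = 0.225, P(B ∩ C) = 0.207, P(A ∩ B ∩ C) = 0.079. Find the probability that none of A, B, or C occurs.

Apply inclusion-exclusion:
P(A ∪ B ∪ C) = 0.434 + 0.420 + 0.508 − 0.189 − 0.225 − 0.207 + 0.079 = 0.820
P(none) = 1 − 0.820 = 0.180

0.180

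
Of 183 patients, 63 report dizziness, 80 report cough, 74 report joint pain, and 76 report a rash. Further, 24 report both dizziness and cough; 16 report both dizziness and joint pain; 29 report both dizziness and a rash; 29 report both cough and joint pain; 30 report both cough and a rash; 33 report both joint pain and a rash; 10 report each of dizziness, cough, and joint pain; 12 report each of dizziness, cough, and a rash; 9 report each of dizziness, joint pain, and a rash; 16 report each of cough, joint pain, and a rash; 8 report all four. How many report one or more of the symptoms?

Apply inclusion-exclusion:
N(≥1) = 63 + 80 + 74 + 76 − 24 − 16 − 29 − 29 − 30 − 33 + 10 + 12 + 9 + 16 − 8 = 171

171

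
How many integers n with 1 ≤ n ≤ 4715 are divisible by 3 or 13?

1813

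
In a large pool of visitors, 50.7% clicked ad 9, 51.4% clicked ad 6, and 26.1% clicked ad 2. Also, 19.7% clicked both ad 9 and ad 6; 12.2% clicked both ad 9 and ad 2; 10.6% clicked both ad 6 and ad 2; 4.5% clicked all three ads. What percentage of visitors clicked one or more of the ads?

Using inclusion–exclusion:
P(≥1) = 50.7 + 51.4 + 26.1 − 19.7 − 12.2 − 10.6 + 4.5 = 90.2%

90.2%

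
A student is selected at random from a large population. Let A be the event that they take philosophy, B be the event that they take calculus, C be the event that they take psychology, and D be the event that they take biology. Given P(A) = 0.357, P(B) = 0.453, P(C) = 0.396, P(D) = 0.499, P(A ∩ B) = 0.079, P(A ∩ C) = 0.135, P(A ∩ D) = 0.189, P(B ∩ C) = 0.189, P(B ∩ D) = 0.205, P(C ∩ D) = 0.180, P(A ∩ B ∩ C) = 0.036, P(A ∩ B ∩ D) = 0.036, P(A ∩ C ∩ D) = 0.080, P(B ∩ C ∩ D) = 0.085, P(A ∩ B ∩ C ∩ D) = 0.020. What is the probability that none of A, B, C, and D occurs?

By inclusion-exclusion,
P(A ∪ B ∪ C ∪ D) = 0.357 + 0.453 + 0.396 + 0.499 − 0.079 − 0.135 − 0.189 − 0.189 − 0.205 − 0.180 + 0.036 + 0.036 + 0.080 + 0.085 − 0.020 = 0.945
P(none) = 1 − 0.945 = 0.055

0.055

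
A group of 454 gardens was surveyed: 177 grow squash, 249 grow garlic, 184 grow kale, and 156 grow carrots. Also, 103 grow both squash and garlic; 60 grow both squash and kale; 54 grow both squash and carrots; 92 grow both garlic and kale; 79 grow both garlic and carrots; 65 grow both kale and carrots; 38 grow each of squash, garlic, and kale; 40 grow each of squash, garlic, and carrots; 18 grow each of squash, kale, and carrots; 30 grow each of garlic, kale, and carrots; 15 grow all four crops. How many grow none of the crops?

30

Using inclusion–exclusion:
|union| = 177 + 249 + 184 + 156 − 103 − 60 − 54 − 92 − 79 − 65 + 38 + 40 + 18 + 30 − 15 = 424
None: 454 − 424 = 30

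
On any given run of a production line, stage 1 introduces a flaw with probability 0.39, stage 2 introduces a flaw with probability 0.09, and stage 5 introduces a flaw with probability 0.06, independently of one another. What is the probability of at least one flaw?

P(none) = (1 − 0.39) × (1 − 0.09) × (1 − 0.06) = 0.61 × 0.91 × 0.94 = 0.521794
P(at least one) = 1 − 0.521794 = 0.478206

0.478206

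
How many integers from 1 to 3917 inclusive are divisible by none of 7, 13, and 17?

Apply inclusion-exclusion:
559 + 301 + 230 − 43 − 32 − 17 + 2 = 1000
3917 − 1000 = 2917

2917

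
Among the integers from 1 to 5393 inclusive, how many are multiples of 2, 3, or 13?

⌊5393/2⌋ + ⌊5393/3⌋ + ⌊5393/13⌋ − ⌊5393/6⌋ − ⌊5393/26⌋ − ⌊5393/39⌋ + ⌊5393/78⌋ = 2696 + 1797 + 414 − 898 − 207 − 138 + 69 = 3733

3733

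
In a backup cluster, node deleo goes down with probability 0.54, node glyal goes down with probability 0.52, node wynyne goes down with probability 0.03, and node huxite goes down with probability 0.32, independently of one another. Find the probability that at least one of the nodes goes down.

0.85436032

P(none) = (1 − 0.54) × (1 − 0.52) × (1 − 0.03) × (1 − 0.32) = 0.46 × 0.48 × 0.97 × 0.68 = 0.14563968
P(at least one) = 1 − 0.14563968 = 0.85436032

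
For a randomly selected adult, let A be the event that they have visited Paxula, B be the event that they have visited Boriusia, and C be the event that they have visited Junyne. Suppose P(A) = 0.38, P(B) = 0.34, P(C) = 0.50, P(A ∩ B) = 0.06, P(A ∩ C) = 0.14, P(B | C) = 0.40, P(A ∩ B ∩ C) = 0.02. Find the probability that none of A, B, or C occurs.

0.16

P(B ∩ C) = P(C)·P(B|C) = 0.50 × 0.40 = 0.20
By inclusion-exclusion,
P(A ∪ B ∪ C) = 0.38 + 0.34 + 0.50 − 0.06 − 0.14 − 0.20 + 0.02 = 0.84
P(none) = 1 − 0.84 = 0.16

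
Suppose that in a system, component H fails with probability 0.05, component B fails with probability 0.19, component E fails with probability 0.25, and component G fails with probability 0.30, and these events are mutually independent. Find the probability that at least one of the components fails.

P(none) = (1 − 0.05) × (1 − 0.19) × (1 − 0.25) × (1 − 0.30) = 0.95 × 0.81 × 0.75 × 0.70 = 0.4039875
P(at least one) = 1 − 0.4039875 = 0.5960125

0.5960125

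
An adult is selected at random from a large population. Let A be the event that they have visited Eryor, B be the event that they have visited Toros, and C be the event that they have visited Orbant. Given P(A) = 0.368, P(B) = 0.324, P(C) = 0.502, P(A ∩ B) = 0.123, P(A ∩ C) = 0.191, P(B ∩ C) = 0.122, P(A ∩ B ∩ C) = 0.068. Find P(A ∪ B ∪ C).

0.826

Using inclusion–exclusion:
P(A ∪ B ∪ C) = 0.368 + 0.324 + 0.502 − 0.123 − 0.191 − 0.122 + 0.068 = 0.826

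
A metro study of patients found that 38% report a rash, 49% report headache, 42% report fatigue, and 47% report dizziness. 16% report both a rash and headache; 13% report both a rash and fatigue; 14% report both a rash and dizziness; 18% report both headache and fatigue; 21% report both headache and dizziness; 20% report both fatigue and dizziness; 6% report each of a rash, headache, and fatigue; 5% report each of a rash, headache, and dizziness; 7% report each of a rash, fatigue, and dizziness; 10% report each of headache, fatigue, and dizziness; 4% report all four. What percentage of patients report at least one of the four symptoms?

98%

P(union) = 38 + 49 + 42 + 47 − 16 − 13 − 14 − 18 − 21 − 20 + 6 + 5 + 7 + 10 − 4 = 98%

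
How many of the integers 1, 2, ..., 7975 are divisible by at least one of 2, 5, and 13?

5031

Inclusion–exclusion gives
3987 + 1595 + 613 − 797 − 306 − 122 + 61 = 5031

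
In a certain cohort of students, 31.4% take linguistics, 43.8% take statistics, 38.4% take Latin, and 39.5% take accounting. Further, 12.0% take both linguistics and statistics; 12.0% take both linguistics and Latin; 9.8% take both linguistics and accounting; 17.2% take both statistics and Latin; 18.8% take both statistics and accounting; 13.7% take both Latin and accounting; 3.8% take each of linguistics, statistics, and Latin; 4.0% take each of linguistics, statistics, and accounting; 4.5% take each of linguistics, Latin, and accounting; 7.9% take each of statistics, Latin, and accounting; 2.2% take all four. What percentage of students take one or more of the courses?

87.6%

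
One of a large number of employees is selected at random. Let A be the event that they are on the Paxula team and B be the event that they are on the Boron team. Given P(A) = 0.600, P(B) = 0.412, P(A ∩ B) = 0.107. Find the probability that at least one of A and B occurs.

P(A ∪ B) = 0.600 + 0.412 − 0.107 = 0.905

0.905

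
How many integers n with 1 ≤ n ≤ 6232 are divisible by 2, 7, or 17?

3718

By inclusion-exclusion,
3116 + 890 + 366 − 445 − 183 − 52 + 26 = 3718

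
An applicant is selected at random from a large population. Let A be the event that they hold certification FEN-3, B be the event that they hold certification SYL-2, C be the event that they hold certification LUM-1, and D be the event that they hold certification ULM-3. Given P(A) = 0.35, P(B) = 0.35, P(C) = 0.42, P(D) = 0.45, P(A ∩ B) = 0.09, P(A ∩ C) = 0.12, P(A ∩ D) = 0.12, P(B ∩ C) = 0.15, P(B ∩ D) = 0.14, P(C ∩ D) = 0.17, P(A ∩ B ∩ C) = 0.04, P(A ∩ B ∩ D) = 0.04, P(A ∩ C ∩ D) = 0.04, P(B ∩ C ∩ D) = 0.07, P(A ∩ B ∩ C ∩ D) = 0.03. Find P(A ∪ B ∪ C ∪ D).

By inclusion–exclusion:
P(A ∪ B ∪ C ∪ D) = 0.35 + 0.35 + 0.42 + 0.45 − 0.09 − 0.12 − 0.12 − 0.15 − 0.14 − 0.17 + 0.04 + 0.04 + 0.04 + 0.07 − 0.03 = 0.94

0.94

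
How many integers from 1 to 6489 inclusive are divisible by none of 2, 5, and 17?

2443

Using inclusion–exclusion:
⌊6489/2⌋ + ⌊6489/5⌋ + ⌊6489/17⌋ − ⌊6489/10⌋ − ⌊6489/34⌋ − ⌊6489/85⌋ + ⌊6489/170⌋ = 3244 + 1297 + 381 − 648 − 190 − 76 + 38 = 4046
6489 − 4046 = 2443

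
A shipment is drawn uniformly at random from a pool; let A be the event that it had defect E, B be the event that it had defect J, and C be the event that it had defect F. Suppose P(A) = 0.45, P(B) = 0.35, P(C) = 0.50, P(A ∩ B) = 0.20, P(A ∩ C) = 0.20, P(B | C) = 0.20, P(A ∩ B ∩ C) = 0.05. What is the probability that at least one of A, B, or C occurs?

P(B ∩ C) = P(C)·P(B|C) = 0.50 × 0.20 = 0.10
P(A ∪ B ∪ C) = 0.45 + 0.35 + 0.50 − 0.20 − 0.20 − 0.10 + 0.05 = 0.85

0.85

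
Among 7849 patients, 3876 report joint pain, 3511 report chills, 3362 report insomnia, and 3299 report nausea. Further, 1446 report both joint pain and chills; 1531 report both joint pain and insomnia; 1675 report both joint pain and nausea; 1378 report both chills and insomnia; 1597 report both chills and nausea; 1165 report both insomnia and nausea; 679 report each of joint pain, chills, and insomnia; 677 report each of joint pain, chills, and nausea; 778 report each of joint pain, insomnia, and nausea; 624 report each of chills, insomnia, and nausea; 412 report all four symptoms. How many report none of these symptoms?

247

|union| = 3876 + 3511 + 3362 + 3299 − 1446 − 1531 − 1675 − 1378 − 1597 − 1165 + 679 + 677 + 778 + 624 − 412 = 7602
None: 7849 − 7602 = 247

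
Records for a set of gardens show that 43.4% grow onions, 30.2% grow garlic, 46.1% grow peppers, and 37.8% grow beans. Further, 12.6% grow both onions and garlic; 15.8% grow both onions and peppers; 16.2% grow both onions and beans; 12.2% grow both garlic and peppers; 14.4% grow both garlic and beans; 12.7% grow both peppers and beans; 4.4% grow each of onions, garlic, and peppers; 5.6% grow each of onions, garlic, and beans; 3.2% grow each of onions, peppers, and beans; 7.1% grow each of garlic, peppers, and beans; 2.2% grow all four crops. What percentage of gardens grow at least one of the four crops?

91.7%

P(≥1) = 43.4 + 30.2 + 46.1 + 37.8 − 12.6 − 15.8 − 16.2 − 12.2 − 14.4 − 12.7 + 4.4 + 5.6 + 3.2 + 7.1 − 2.2 = 91.7%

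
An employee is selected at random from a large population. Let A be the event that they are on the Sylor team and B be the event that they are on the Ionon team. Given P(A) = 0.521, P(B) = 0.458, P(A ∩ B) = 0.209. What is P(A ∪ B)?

0.770

P(A ∪ B) = 0.521 + 0.458 − 0.209 = 0.770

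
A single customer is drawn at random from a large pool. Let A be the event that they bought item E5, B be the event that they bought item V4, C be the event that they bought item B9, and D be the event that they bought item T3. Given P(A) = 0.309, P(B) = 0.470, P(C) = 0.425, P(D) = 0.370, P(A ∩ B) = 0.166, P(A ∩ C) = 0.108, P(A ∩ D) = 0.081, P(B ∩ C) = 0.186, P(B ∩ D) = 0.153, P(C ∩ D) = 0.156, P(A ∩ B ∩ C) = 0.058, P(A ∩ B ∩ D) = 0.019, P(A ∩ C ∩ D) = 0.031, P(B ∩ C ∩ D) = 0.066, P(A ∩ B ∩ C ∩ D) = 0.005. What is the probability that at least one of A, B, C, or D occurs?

P(A ∪ B ∪ C ∪ D) = 0.309 + 0.470 + 0.425 + 0.370 − 0.166 − 0.108 − 0.081 − 0.186 − 0.153 − 0.156 + 0.058 + 0.019 + 0.031 + 0.066 − 0.005 = 0.893

0.893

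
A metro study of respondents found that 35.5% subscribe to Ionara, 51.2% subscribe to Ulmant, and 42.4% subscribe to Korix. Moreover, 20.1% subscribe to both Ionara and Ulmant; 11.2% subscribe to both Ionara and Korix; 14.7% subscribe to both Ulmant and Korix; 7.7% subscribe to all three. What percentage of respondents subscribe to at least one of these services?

Apply inclusion-exclusion:
P(at least one) = 35.5 + 51.2 + 42.4 − 20.1 − 11.2 − 14.7 + 7.7 = 90.8%

90.8%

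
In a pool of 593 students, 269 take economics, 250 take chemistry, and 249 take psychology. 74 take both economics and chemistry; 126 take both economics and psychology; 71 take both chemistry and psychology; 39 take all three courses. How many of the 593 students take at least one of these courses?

536

|union| = 269 + 250 + 249 − 74 − 126 − 71 + 39 = 536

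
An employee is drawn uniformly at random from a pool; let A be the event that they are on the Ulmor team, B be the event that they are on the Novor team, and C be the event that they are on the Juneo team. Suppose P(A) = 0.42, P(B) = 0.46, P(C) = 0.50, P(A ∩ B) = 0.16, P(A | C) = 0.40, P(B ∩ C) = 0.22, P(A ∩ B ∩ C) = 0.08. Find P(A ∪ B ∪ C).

0.88

P(A ∩ C) = P(C)·P(A|C) = 0.50 × 0.40 = 0.20
Using inclusion–exclusion:
P(A ∪ B ∪ C) = 0.42 + 0.46 + 0.50 − 0.16 − 0.20 − 0.22 + 0.08 = 0.88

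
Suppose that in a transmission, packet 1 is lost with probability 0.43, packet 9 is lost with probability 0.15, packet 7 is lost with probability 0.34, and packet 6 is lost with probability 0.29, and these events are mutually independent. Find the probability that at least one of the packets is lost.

P(none) = (1 − 0.43) × (1 − 0.15) × (1 − 0.34) × (1 − 0.29) = 0.57 × 0.85 × 0.66 × 0.71 = 0.2270367
P(at least one) = 1 − 0.2270367 = 0.7729633

0.7729633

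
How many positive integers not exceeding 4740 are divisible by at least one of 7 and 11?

1046

Inclusion–exclusion gives
⌊4740/7⌋ + ⌊4740/11⌋ − ⌊4740/77⌋ = 677 + 430 − 61 = 1046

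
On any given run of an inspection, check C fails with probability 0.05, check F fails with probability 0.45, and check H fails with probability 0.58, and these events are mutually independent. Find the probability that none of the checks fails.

P(none) = (1 − 0.05) × (1 − 0.45) × (1 − 0.58) = 0.95 × 0.55 × 0.42 = 0.21945

0.21945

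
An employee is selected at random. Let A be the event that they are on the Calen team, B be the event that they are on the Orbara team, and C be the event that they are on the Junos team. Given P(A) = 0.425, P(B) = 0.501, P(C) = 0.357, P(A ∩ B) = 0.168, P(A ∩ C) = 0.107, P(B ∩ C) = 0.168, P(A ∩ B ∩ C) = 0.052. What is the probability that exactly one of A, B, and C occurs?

0.553

Using the inclusion–exclusion count for exactly one event:
P(exactly one) = 0.425 + 0.501 + 0.357 − 2·0.168 − 2·0.107 − 2·0.168 + 3·0.052 = 0.553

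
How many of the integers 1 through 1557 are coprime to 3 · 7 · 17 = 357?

Apply inclusion-exclusion:
floor(1557/3) + floor(1557/7) + floor(1557/17) − floor(1557/21) − floor(1557/51) − floor(1557/119) + floor(1557/357) = 519 + 222 + 91 − 74 − 30 − 13 + 4 = 719
1557 − 719 = 838

838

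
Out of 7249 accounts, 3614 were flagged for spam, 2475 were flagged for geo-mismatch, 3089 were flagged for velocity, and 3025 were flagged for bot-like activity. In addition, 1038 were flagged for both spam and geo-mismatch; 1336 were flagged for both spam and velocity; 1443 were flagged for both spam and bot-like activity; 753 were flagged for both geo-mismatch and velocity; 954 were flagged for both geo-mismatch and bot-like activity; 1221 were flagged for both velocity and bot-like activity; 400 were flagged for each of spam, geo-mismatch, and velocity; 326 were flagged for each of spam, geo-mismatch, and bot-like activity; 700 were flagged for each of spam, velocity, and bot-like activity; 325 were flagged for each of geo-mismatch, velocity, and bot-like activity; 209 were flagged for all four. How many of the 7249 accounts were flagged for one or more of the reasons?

By inclusion-exclusion,
|at least one| = 3614 + 2475 + 3089 + 3025 − 1038 − 1336 − 1443 − 753 − 954 − 1221 + 400 + 326 + 700 + 325 − 209 = 7000

7000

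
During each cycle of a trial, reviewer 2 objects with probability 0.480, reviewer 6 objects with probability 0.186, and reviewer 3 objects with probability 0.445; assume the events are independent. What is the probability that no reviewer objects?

0.2349204

P(none) = (1 − 0.480) × (1 − 0.186) × (1 − 0.445) = 0.520 × 0.814 × 0.555 = 0.2349204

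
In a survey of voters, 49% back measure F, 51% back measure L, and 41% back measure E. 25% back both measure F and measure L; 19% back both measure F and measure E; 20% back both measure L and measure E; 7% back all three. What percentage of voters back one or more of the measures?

84%

By inclusion–exclusion:
P(at least one) = 49 + 51 + 41 − 25 − 19 − 20 + 7 = 84%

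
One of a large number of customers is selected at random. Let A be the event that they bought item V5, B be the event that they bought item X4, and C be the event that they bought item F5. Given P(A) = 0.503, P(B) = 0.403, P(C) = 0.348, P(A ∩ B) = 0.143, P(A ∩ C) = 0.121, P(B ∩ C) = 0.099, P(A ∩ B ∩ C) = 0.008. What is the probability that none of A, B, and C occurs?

By inclusion-exclusion,
P(A ∪ B ∪ C) = 0.503 + 0.403 + 0.348 − 0.143 − 0.121 − 0.099 + 0.008 = 0.899
P(none) = 1 − 0.899 = 0.101

0.101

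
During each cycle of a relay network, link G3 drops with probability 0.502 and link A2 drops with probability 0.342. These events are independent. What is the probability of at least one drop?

P(none) = (1 − 0.502) × (1 − 0.342) = 0.498 × 0.658 = 0.327684
P(at least one) = 1 − 0.327684 = 0.672316

0.672316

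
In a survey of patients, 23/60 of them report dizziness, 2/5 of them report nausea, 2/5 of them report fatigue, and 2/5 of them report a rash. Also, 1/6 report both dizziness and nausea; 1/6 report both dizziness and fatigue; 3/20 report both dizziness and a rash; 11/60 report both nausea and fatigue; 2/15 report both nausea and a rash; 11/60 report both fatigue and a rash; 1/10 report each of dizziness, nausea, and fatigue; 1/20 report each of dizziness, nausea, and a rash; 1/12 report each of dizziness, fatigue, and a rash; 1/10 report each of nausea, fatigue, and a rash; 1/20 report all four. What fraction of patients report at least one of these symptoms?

53/60

By inclusion–exclusion:
P(at least one) = 23/60 + 2/5 + 2/5 + 2/5 − 1/6 − 1/6 − 3/20 − 11/60 − 2/15 − 11/60 + 1/10 + 1/20 + 1/12 + 1/10 − 1/20 = 53/60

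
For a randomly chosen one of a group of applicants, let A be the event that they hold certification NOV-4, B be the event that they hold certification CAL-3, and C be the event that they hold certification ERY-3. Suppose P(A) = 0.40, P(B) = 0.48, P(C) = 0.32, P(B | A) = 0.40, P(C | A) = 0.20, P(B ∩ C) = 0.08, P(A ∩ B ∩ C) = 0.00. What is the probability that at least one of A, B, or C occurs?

P(A ∩ B) = P(A)·P(B|A) = 0.40 × 0.40 = 0.16
P(A ∩ C) = P(A)·P(C|A) = 0.40 × 0.20 = 0.08
P(A ∪ B ∪ C) = 0.40 + 0.48 + 0.32 − 0.16 − 0.08 − 0.08 + 0.00 = 0.88

0.88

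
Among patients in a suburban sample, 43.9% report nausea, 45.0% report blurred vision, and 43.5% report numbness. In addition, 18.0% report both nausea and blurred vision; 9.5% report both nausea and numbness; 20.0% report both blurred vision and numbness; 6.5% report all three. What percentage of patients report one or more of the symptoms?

P(≥1) = 43.9 + 45.0 + 43.5 − 18.0 − 9.5 − 20.0 + 6.5 = 91.4%

91.4%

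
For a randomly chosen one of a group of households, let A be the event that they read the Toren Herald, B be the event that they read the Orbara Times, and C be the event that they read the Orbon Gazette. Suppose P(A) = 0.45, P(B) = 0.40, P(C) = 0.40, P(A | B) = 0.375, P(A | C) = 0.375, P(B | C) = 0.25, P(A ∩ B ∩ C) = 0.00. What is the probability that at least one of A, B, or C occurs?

P(A ∩ B) = P(B)·P(A|B) = 0.40 × 0.375 = 0.15
P(A ∩ C) = P(C)·P(A|C) = 0.40 × 0.375 = 0.15
P(B ∩ C) = P(C)·P(B|C) = 0.40 × 0.25 = 0.10
Apply inclusion-exclusion:
P(A ∪ B ∪ C) = 0.45 + 0.40 + 0.40 − 0.15 − 0.15 − 0.10 + 0.00 = 0.85

0.85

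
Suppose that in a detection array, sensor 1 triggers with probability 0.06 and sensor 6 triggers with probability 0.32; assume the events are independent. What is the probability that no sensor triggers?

0.6392

Since the events are independent, P(none) is the product of the individual non-occurrence probabilities.
P(none) = (1 − 0.06) × (1 − 0.32) = 0.94 × 0.68 = 0.6392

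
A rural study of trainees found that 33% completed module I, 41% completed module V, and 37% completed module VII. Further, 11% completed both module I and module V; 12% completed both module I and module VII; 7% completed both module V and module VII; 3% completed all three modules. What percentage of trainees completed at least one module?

Apply inclusion-exclusion:
P(union) = 33 + 41 + 37 − 11 − 12 − 7 + 3 = 84%

84%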